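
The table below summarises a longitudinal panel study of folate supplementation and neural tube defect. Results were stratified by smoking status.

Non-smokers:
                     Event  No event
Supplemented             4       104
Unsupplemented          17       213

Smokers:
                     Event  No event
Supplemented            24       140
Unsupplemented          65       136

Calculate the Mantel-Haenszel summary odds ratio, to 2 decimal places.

OR_MH = Σ(aᵢdᵢ/nᵢ) / Σ(bᵢcᵢ/nᵢ), where nᵢ is the stratum total.
Stratum 1 (Non-smokers): n = 338; a·d/n = 4·213/338 = 2.5207; b·c/n = 104·17/338 = 5.2308
Stratum 2 (Smokers): n = 365; a·d/n = 24·136/365 = 8.9425; b·c/n = 140·65/365 = 24.9315
OR_MH = (2.5207 + 8.9425) / (5.2308 + 24.9315) = 11.4632 / 30.1623 = 0.38005

0.38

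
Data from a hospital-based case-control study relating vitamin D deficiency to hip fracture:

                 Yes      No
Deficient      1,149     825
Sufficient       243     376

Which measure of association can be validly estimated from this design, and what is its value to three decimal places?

Cells: a = 1149, b = 825, c = 243, d = 376.
This is a hospital-based case-control study: participants were sampled on outcome status, so risks in the source population cannot be estimated directly — relative risk is not valid here. The odds ratio is the appropriate measure.
OR = (a·d)/(b·c) = (1149 × 376) / (825 × 243) = 432024 / 200475 = 2.15500

2.155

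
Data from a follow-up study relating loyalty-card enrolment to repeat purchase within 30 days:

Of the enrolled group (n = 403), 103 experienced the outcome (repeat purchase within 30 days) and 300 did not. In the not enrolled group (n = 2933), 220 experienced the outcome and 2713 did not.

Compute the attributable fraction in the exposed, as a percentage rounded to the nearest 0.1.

70.7

From the description: a = 103, b = 300, c = 220, d = 2713.
Risk in exposed = 103/403 = 0.25558; risk in unexposed = 220/2933 = 0.07501.
RR = 0.25558/0.07501 = 3.40739
AR% = (RR − 1)/RR × 100 = (3.40739 − 1)/3.40739 × 100 = 70.6520%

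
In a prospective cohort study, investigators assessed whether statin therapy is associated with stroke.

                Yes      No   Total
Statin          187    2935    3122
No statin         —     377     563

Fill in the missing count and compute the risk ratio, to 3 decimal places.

0.181

The missing cell is in the unexposed row: 563 − 377 = 186.
So a = 187, b = 2935, c = 186, d = 377.
RR = [a/(a+b)] / [c/(c+d)] = (187/3122) / (186/563) = 0.05990/0.33037 = 0.18130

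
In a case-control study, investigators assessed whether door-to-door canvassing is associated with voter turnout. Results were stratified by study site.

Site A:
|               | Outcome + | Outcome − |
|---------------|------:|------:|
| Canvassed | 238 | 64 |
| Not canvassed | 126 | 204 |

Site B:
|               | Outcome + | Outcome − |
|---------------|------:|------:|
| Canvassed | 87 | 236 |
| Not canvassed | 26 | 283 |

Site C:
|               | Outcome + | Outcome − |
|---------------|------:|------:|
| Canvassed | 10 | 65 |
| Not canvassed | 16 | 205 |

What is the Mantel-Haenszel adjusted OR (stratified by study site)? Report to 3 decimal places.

4.723

OR_MH = Σ(aᵢdᵢ/nᵢ) / Σ(bᵢcᵢ/nᵢ), where nᵢ is the stratum total.
Stratum 1 (Site A): n = 632; a·d/n = 238·204/632 = 76.8228; b·c/n = 64·126/632 = 12.7595
Stratum 2 (Site B): n = 632; a·d/n = 87·283/632 = 38.9573; b·c/n = 236·26/632 = 9.7089
Stratum 3 (Site C): n = 296; a·d/n = 10·205/296 = 6.9257; b·c/n = 65·16/296 = 3.5135
OR_MH = (76.8228 + 38.9573 + 6.9257) / (12.7595 + 9.7089 + 3.5135) = 122.7057 / 25.9819 = 4.72275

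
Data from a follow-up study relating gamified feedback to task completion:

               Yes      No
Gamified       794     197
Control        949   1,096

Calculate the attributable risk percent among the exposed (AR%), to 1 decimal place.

42.1

Cells: a = 794, b = 197, c = 949, d = 1096.
Risk in exposed = 794/991 = 0.80121; risk in unexposed = 949/2045 = 0.46406.
RR = 0.80121/0.46406 = 1.72653
AR% = (RR − 1)/RR × 100 = (1.72653 − 1)/1.72653 × 100 = 42.0803%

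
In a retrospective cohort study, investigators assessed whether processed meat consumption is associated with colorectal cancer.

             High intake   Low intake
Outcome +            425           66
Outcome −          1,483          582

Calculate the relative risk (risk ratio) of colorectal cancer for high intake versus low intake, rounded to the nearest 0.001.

Reading the table with exposure as columns: a = 425 (High intake, case), b = 1483 (High intake, non-case), c = 66 (Low intake, case), d = 582.
Risk in exposed = 425/1908 = 0.22275; risk in unexposed = 66/648 = 0.10185.
RR = 0.22275 / 0.10185 = 2.18696
The risk among the exposed is 2.19 times that among the unexposed.

2.187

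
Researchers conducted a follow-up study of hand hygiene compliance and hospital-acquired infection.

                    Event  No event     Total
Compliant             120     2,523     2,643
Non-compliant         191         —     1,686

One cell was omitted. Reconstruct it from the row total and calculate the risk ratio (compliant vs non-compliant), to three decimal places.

The missing cell is in the unexposed row: 1686 − 191 = 1495.
So a = 120, b = 2523, c = 191, d = 1495.
RR = [a/(a+b)] / [c/(c+d)] = (120/2643) / (191/1686) = 0.04540/0.11329 = 0.40078

0.401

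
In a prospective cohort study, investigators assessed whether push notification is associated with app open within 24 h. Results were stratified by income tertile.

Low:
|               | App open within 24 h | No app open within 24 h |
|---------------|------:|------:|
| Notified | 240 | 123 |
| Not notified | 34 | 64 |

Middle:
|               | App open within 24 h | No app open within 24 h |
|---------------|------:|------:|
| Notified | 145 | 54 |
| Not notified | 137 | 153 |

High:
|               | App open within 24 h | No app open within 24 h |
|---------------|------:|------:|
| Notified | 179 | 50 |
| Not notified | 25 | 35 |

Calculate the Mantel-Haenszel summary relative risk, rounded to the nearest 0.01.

RR_MH = Σ(aᵢ·n₀ᵢ/nᵢ) / Σ(cᵢ·n₁ᵢ/nᵢ), with n₁ᵢ = aᵢ+bᵢ (exposed), n₀ᵢ = cᵢ+dᵢ (unexposed), nᵢ = n₁ᵢ+n₀ᵢ.
Stratum 1 (Low): n₁ = 363, n₀ = 98, n = 461; a·n₀/n = 240·98/461 = 51.0195; c·n₁/n = 34·363/461 = 26.7722
Stratum 2 (Middle): n₁ = 199, n₀ = 290, n = 489; a·n₀/n = 145·290/489 = 85.9918; c·n₁/n = 137·199/489 = 55.7526
Stratum 3 (High): n₁ = 229, n₀ = 60, n = 289; a·n₀/n = 179·60/289 = 37.1626; c·n₁/n = 25·229/289 = 19.8097
RR_MH = (51.0195 + 85.9918 + 37.1626) / (26.7722 + 55.7526 + 19.8097) = 174.1740 / 102.3345 = 1.70201

1.70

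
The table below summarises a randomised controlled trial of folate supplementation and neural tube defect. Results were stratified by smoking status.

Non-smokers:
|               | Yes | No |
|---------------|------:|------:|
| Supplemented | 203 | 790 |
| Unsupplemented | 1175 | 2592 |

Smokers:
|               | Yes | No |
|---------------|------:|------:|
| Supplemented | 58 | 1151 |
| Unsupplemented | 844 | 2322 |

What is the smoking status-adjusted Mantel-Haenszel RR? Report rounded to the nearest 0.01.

RR_MH = Σ(aᵢ·n₀ᵢ/nᵢ) / Σ(cᵢ·n₁ᵢ/nᵢ), with n₁ᵢ = aᵢ+bᵢ (exposed), n₀ᵢ = cᵢ+dᵢ (unexposed), nᵢ = n₁ᵢ+n₀ᵢ.
Stratum 1 (Non-smokers): n₁ = 993, n₀ = 3767, n = 4760; a·n₀/n = 203·3767/4760 = 160.6515; c·n₁/n = 1175·993/4760 = 245.1208
Stratum 2 (Smokers): n₁ = 1209, n₀ = 3166, n = 4375; a·n₀/n = 58·3166/4375 = 41.9721; c·n₁/n = 844·1209/4375 = 233.2334
RR_MH = (160.6515 + 41.9721) / (245.1208 + 233.2334) = 202.6236 / 478.3542 = 0.42358

0.42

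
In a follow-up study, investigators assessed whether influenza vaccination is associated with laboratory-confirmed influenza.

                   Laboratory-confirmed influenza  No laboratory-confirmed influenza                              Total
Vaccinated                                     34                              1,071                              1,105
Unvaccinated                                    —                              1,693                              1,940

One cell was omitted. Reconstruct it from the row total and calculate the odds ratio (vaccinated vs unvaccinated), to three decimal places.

0.218

The missing cell is in the unexposed row: 1940 − 1693 = 247.
So a = 34, b = 1071, c = 247, d = 1693.
OR = (a·d)/(b·c) = (34 × 1693) / (1071 × 247) = 57562 / 264537 = 0.21760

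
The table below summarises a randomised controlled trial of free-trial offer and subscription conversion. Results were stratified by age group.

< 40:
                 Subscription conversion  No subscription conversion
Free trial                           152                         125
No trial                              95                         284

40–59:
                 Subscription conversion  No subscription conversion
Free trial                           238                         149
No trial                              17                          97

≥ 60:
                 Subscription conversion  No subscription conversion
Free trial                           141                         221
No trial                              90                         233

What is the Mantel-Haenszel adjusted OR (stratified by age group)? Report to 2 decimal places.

OR_MH = Σ(aᵢdᵢ/nᵢ) / Σ(bᵢcᵢ/nᵢ), where nᵢ is the stratum total.
Stratum 1 (< 40): n = 656; a·d/n = 152·284/656 = 65.8049; b·c/n = 125·95/656 = 18.1021
Stratum 2 (40–59): n = 501; a·d/n = 238·97/501 = 46.0798; b·c/n = 149·17/501 = 5.0559
Stratum 3 (≥ 60): n = 685; a·d/n = 141·233/685 = 47.9606; b·c/n = 221·90/685 = 29.0365
OR_MH = (65.8049 + 46.0798 + 47.9606) / (18.1021 + 5.0559 + 29.0365) = 159.8453 / 52.1945 = 3.06249

3.06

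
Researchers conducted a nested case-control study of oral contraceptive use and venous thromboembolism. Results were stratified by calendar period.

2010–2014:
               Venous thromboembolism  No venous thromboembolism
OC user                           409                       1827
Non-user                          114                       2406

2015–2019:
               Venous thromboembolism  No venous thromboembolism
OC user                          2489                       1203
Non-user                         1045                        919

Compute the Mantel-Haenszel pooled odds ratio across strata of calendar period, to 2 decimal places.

2.30

OR_MH = Σ(aᵢdᵢ/nᵢ) / Σ(bᵢcᵢ/nᵢ), where nᵢ is the stratum total.
Stratum 1 (2010–2014): n = 4756; a·d/n = 409·2406/4756 = 206.9079; b·c/n = 1827·114/4756 = 43.7927
Stratum 2 (2015–2019): n = 5656; a·d/n = 2489·919/5656 = 404.4185; b·c/n = 1203·1045/5656 = 222.2657
OR_MH = (206.9079 + 404.4185) / (43.7927 + 222.2657) = 611.3264 / 266.0584 = 2.29771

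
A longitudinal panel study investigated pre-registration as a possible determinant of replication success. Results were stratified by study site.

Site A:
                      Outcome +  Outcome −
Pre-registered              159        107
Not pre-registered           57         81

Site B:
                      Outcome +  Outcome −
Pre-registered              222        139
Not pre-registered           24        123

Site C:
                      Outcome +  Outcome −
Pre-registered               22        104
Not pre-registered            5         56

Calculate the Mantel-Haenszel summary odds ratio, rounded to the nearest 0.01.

3.77

OR_MH = Σ(aᵢdᵢ/nᵢ) / Σ(bᵢcᵢ/nᵢ), where nᵢ is the stratum total.
Stratum 1 (Site A): n = 404; a·d/n = 159·81/404 = 31.8787; b·c/n = 107·57/404 = 15.0965
Stratum 2 (Site B): n = 508; a·d/n = 222·123/508 = 53.7520; b·c/n = 139·24/508 = 6.5669
Stratum 3 (Site C): n = 187; a·d/n = 22·56/187 = 6.5882; b·c/n = 104·5/187 = 2.7807
OR_MH = (31.8787 + 53.7520 + 6.5882) / (15.0965 + 6.5669 + 2.7807) = 92.2189 / 24.4442 = 3.77263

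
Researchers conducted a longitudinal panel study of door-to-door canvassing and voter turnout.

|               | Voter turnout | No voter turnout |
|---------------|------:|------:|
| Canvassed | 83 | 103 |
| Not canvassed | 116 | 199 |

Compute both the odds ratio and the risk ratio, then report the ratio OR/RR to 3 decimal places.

1.141

Cells: a = 83, b = 103, c = 116, d = 199.
OR = (83·199)/(103·116) = 16517/11948 = 1.38241
Risk in exposed = 83/186 = 0.44624; risk in unexposed = 116/315 = 0.36825; RR = 1.21176
OR/RR = 1.38241 / 1.21176 = 1.14082
The outcome is not rare, so the OR lies further from 1 than the RR.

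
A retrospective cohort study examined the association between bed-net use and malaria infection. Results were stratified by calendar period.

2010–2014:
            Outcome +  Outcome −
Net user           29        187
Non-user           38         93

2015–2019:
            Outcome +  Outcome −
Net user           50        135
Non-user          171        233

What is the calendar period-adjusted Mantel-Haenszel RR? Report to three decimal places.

0.585

RR_MH = Σ(aᵢ·n₀ᵢ/nᵢ) / Σ(cᵢ·n₁ᵢ/nᵢ), with n₁ᵢ = aᵢ+bᵢ (exposed), n₀ᵢ = cᵢ+dᵢ (unexposed), nᵢ = n₁ᵢ+n₀ᵢ.
Stratum 1 (2010–2014): n₁ = 216, n₀ = 131, n = 347; a·n₀/n = 29·131/347 = 10.9481; c·n₁/n = 38·216/347 = 23.6542
Stratum 2 (2015–2019): n₁ = 185, n₀ = 404, n = 589; a·n₀/n = 50·404/589 = 34.2954; c·n₁/n = 171·185/589 = 53.7097
RR_MH = (10.9481 + 34.2954) / (23.6542 + 53.7097) = 45.2435 / 77.3639 = 0.58481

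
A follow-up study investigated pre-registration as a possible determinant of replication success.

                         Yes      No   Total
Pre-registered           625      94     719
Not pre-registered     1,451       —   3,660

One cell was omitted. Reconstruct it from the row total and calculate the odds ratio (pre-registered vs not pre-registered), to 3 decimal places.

10.122

The missing cell is in the unexposed row: 3660 − 1451 = 2209.
So a = 625, b = 94, c = 1451, d = 2209.
OR = (a·d)/(b·c) = (625 × 2209) / (94 × 1451) = 1380625 / 136394 = 10.12233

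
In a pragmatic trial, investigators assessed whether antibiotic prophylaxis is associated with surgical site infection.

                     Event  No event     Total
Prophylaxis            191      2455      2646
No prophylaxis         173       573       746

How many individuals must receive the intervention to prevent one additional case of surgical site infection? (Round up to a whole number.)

7

Risk in treated group = 191/2646 = 0.07218; risk in control = 173/746 = 0.23190.
Absolute risk reduction = 0.23190 − 0.07218 = 0.15972
NNT = 1 / ARR = 1 / 0.15972 = 6.261 → round up → 7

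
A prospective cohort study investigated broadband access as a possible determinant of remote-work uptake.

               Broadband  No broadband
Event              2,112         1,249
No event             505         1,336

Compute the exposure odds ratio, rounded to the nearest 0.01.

4.47

Reading the table with exposure as columns: a = 2112 (Broadband, case), b = 505 (Broadband, non-case), c = 1249 (No broadband, case), d = 1336.
OR = (a·d)/(b·c) = (2112 × 1336) / (505 × 1249) = 2821632 / 630745 = 4.47349
The odds of remote-work uptake are about 4.47 times as high in the broadband group.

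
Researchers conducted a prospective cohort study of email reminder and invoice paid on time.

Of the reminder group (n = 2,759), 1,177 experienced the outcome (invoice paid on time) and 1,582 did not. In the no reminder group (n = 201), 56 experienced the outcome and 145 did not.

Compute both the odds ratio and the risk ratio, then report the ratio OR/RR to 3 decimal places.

From the description: a = 1177, b = 1582, c = 56, d = 145.
OR = (1177·145)/(1582·56) = 170665/88592 = 1.92642
Risk in exposed = 1177/2759 = 0.42660; risk in unexposed = 56/201 = 0.27861; RR = 1.53120
OR/RR = 1.92642 / 1.53120 = 1.25811
The outcome is not rare, so the OR lies further from 1 than the RR.

1.258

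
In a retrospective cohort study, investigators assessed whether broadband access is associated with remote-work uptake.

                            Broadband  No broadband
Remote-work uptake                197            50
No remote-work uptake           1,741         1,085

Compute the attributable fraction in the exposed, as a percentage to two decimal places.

56.66

Reading the table with exposure as columns: a = 197 (Broadband, case), b = 1741 (Broadband, non-case), c = 50 (No broadband, case), d = 1085.
Risk in exposed = 197/1938 = 0.10165; risk in unexposed = 50/1135 = 0.04405.
RR = 0.10165/0.04405 = 2.30748
AR% = (RR − 1)/RR × 100 = (2.30748 − 1)/2.30748 × 100 = 56.6627%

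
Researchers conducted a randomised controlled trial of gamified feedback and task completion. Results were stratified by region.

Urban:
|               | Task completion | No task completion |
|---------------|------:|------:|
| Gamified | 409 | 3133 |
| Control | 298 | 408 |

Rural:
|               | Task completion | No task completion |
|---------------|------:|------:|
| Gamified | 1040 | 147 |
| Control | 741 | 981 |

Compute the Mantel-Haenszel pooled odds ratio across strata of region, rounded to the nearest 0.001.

1.516

OR_MH = Σ(aᵢdᵢ/nᵢ) / Σ(bᵢcᵢ/nᵢ), where nᵢ is the stratum total.
Stratum 1 (Urban): n = 4248; a·d/n = 409·408/4248 = 39.2825; b·c/n = 3133·298/4248 = 219.7820
Stratum 2 (Rural): n = 2909; a·d/n = 1040·981/2909 = 350.7185; b·c/n = 147·741/2909 = 37.4448
OR_MH = (39.2825 + 350.7185) / (219.7820 + 37.4448) = 390.0009 / 257.2268 = 1.51618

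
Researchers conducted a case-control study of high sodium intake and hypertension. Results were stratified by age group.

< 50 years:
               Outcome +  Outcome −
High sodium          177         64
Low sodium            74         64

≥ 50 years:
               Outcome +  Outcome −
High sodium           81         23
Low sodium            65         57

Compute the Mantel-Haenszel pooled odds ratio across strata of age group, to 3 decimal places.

2.633

OR_MH = Σ(aᵢdᵢ/nᵢ) / Σ(bᵢcᵢ/nᵢ), where nᵢ is the stratum total.
Stratum 1 (< 50 years): n = 379; a·d/n = 177·64/379 = 29.8892; b·c/n = 64·74/379 = 12.4960
Stratum 2 (≥ 50 years): n = 226; a·d/n = 81·57/226 = 20.4292; b·c/n = 23·65/226 = 6.6150
OR_MH = (29.8892 + 20.4292) / (12.4960 + 6.6150) = 50.3184 / 19.1111 = 2.63294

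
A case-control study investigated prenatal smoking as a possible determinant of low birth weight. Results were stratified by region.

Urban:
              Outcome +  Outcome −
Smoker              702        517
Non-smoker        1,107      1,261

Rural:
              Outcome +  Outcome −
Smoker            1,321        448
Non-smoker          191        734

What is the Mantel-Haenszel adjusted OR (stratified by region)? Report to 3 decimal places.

3.171

OR_MH = Σ(aᵢdᵢ/nᵢ) / Σ(bᵢcᵢ/nᵢ), where nᵢ is the stratum total.
Stratum 1 (Urban): n = 3587; a·d/n = 702·1261/3587 = 246.7862; b·c/n = 517·1107/3587 = 159.5537
Stratum 2 (Rural): n = 2694; a·d/n = 1321·734/2694 = 359.9161; b·c/n = 448·191/2694 = 31.7624
OR_MH = (246.7862 + 359.9161) / (159.5537 + 31.7624) = 606.7023 / 191.3161 = 3.17120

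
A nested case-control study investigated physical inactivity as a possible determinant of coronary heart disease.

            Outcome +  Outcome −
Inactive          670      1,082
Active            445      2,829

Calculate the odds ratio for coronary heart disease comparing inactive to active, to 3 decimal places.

3.937

Cells: a = 670, b = 1082, c = 445, d = 2829.
OR = (a·d)/(b·c) = (670 × 2829) / (1082 × 445) = 1895430 / 481490 = 3.93659
The odds of coronary heart disease are about 3.94 times as high in the inactive group.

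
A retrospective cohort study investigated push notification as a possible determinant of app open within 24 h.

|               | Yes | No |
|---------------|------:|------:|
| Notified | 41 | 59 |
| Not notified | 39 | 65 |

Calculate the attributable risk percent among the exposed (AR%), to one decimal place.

Cells: a = 41, b = 59, c = 39, d = 65.
Risk in exposed = 41/100 = 0.41000; risk in unexposed = 39/104 = 0.37500.
RR = 0.41000/0.37500 = 1.09333
AR% = (RR − 1)/RR × 100 = (1.09333 − 1)/1.09333 × 100 = 8.5366%

8.5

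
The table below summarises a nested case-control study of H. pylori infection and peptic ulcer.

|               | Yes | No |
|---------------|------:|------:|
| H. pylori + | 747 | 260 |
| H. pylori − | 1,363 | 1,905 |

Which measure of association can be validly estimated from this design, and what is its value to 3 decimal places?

Cells: a = 747, b = 260, c = 1363, d = 1905.
This is a nested case-control study: participants were sampled on outcome status, so risks in the source population cannot be estimated directly — relative risk is not valid here. The odds ratio is the appropriate measure.
OR = (a·d)/(b·c) = (747 × 1905) / (260 × 1363) = 1423035 / 354380 = 4.01556

4.016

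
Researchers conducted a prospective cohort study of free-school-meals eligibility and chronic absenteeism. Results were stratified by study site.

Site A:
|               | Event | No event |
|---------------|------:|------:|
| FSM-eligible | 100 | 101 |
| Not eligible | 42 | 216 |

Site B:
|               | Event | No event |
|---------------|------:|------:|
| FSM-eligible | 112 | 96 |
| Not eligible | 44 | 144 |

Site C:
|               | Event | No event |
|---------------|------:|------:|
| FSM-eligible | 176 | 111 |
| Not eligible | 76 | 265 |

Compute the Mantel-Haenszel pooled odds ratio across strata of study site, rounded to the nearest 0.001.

4.860

OR_MH = Σ(aᵢdᵢ/nᵢ) / Σ(bᵢcᵢ/nᵢ), where nᵢ is the stratum total.
Stratum 1 (Site A): n = 459; a·d/n = 100·216/459 = 47.0588; b·c/n = 101·42/459 = 9.2418
Stratum 2 (Site B): n = 396; a·d/n = 112·144/396 = 40.7273; b·c/n = 96·44/396 = 10.6667
Stratum 3 (Site C): n = 628; a·d/n = 176·265/628 = 74.2675; b·c/n = 111·76/628 = 13.4331
OR_MH = (47.0588 + 40.7273 + 74.2675) / (9.2418 + 10.6667 + 13.4331) = 162.0536 / 33.3416 = 4.86040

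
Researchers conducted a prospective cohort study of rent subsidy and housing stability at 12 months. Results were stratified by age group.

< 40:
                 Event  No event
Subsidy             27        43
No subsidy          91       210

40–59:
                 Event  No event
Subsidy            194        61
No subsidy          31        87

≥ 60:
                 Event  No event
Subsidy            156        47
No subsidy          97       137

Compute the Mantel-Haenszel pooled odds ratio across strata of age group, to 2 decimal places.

4.20

OR_MH = Σ(aᵢdᵢ/nᵢ) / Σ(bᵢcᵢ/nᵢ), where nᵢ is the stratum total.
Stratum 1 (< 40): n = 371; a·d/n = 27·210/371 = 15.2830; b·c/n = 43·91/371 = 10.5472
Stratum 2 (40–59): n = 373; a·d/n = 194·87/373 = 45.2493; b·c/n = 61·31/373 = 5.0697
Stratum 3 (≥ 60): n = 437; a·d/n = 156·137/437 = 48.9062; b·c/n = 47·97/437 = 10.4325
OR_MH = (15.2830 + 45.2493 + 48.9062) / (10.5472 + 5.0697 + 10.4325) = 109.4385 / 26.0494 = 4.20120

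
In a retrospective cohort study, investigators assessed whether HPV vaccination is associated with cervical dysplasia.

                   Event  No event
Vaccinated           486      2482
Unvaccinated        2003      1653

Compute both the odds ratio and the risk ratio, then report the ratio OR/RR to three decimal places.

0.541

Cells: a = 486, b = 2482, c = 2003, d = 1653.
OR = (486·1653)/(2482·2003) = 803358/4971446 = 0.16159
Risk in exposed = 486/2968 = 0.16375; risk in unexposed = 2003/3656 = 0.54787; RR = 0.29888
OR/RR = 0.16159 / 0.29888 = 0.54067
The outcome is not rare, so the OR lies further from 1 than the RR.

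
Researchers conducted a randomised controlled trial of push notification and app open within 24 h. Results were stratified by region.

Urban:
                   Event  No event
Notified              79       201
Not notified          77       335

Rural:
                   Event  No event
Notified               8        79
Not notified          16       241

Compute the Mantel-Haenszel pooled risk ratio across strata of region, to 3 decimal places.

1.506

RR_MH = Σ(aᵢ·n₀ᵢ/nᵢ) / Σ(cᵢ·n₁ᵢ/nᵢ), with n₁ᵢ = aᵢ+bᵢ (exposed), n₀ᵢ = cᵢ+dᵢ (unexposed), nᵢ = n₁ᵢ+n₀ᵢ.
Stratum 1 (Urban): n₁ = 280, n₀ = 412, n = 692; a·n₀/n = 79·412/692 = 47.0347; c·n₁/n = 77·280/692 = 31.1561
Stratum 2 (Rural): n₁ = 87, n₀ = 257, n = 344; a·n₀/n = 8·257/344 = 5.9767; c·n₁/n = 16·87/344 = 4.0465
RR_MH = (47.0347 + 5.9767) / (31.1561 + 4.0465) = 53.0114 / 35.2026 = 1.50590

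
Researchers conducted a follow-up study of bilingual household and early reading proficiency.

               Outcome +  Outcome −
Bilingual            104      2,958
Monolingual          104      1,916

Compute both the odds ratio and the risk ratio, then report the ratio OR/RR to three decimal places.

0.982

Cells: a = 104, b = 2958, c = 104, d = 1916.
OR = (104·1916)/(2958·104) = 199264/307632 = 0.64773
Risk in exposed = 104/3062 = 0.03396; risk in unexposed = 104/2020 = 0.05149; RR = 0.65970
OR/RR = 0.64773 / 0.65970 = 0.98186
The outcome is rare in both groups, so OR ≈ RR (ratio near 1).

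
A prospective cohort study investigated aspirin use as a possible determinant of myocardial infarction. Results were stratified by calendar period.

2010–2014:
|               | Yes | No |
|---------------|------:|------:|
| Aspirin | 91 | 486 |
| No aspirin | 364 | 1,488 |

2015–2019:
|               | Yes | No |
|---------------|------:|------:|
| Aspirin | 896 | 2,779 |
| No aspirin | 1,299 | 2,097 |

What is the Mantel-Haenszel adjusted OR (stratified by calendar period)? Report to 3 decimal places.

OR_MH = Σ(aᵢdᵢ/nᵢ) / Σ(bᵢcᵢ/nᵢ), where nᵢ is the stratum total.
Stratum 1 (2010–2014): n = 2429; a·d/n = 91·1488/2429 = 55.7464; b·c/n = 486·364/2429 = 72.8300
Stratum 2 (2015–2019): n = 7071; a·d/n = 896·2097/7071 = 265.7208; b·c/n = 2779·1299/7071 = 510.5248
OR_MH = (55.7464 + 265.7208) / (72.8300 + 510.5248) = 321.4672 / 583.3548 = 0.55107

0.551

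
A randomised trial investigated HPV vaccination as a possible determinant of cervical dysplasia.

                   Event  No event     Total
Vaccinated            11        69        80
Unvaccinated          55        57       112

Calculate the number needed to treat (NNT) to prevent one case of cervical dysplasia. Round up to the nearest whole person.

3

Risk in treated group = 11/80 = 0.13750; risk in control = 55/112 = 0.49107.
Absolute risk reduction = 0.49107 − 0.13750 = 0.35357
NNT = 1 / ARR = 1 / 0.35357 = 2.828 → round up → 3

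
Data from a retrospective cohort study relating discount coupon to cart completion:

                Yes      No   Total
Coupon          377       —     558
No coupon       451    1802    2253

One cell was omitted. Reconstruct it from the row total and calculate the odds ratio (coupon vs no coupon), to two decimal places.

8.32

The missing cell is in the exposed row: 558 − 377 = 181.
So a = 377, b = 181, c = 451, d = 1802.
OR = (a·d)/(b·c) = (377 × 1802) / (181 × 451) = 679354 / 81631 = 8.32226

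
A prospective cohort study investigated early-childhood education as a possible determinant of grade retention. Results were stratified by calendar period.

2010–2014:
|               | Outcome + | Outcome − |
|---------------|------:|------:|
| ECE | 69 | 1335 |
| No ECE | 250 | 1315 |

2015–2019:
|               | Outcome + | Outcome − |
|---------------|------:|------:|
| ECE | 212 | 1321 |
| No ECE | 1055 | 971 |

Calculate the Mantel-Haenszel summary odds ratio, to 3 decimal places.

OR_MH = Σ(aᵢdᵢ/nᵢ) / Σ(bᵢcᵢ/nᵢ), where nᵢ is the stratum total.
Stratum 1 (2010–2014): n = 2969; a·d/n = 69·1315/2969 = 30.5608; b·c/n = 1335·250/2969 = 112.4116
Stratum 2 (2015–2019): n = 3559; a·d/n = 212·971/3559 = 57.8398; b·c/n = 1321·1055/3559 = 391.5861
OR_MH = (30.5608 + 57.8398) / (112.4116 + 391.5861) = 88.4006 / 503.9977 = 0.17540

0.175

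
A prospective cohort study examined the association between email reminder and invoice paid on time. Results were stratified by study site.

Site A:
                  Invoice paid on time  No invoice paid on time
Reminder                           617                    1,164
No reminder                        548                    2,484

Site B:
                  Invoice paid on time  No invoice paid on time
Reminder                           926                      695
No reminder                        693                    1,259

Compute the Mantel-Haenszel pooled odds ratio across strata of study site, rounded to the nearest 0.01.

2.41

OR_MH = Σ(aᵢdᵢ/nᵢ) / Σ(bᵢcᵢ/nᵢ), where nᵢ is the stratum total.
Stratum 1 (Site A): n = 4813; a·d/n = 617·2484/4813 = 318.4351; b·c/n = 1164·548/4813 = 132.5311
Stratum 2 (Site B): n = 3573; a·d/n = 926·1259/3573 = 326.2900; b·c/n = 695·693/3573 = 134.7985
OR_MH = (318.4351 + 326.2900) / (132.5311 + 134.7985) = 644.7250 / 267.3296 = 2.41172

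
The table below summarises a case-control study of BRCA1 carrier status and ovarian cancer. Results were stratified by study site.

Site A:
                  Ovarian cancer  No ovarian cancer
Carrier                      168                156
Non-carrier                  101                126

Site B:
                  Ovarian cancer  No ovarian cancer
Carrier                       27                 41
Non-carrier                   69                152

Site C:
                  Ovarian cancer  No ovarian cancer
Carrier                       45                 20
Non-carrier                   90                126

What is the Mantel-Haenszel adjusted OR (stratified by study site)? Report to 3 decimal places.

OR_MH = Σ(aᵢdᵢ/nᵢ) / Σ(bᵢcᵢ/nᵢ), where nᵢ is the stratum total.
Stratum 1 (Site A): n = 551; a·d/n = 168·126/551 = 38.4174; b·c/n = 156·101/551 = 28.5953
Stratum 2 (Site B): n = 289; a·d/n = 27·152/289 = 14.2007; b·c/n = 41·69/289 = 9.7889
Stratum 3 (Site C): n = 281; a·d/n = 45·126/281 = 20.1779; b·c/n = 20·90/281 = 6.4057
OR_MH = (38.4174 + 14.2007 + 20.1779) / (28.5953 + 9.7889 + 6.4057) = 72.7961 / 44.7899 = 1.62528

1.625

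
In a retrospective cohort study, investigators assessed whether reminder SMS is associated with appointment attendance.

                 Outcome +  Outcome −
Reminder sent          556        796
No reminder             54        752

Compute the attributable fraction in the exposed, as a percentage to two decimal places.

Cells: a = 556, b = 796, c = 54, d = 752.
Risk in exposed = 556/1352 = 0.41124; risk in unexposed = 54/806 = 0.06700.
RR = 0.41124/0.06700 = 6.13818
AR% = (RR − 1)/RR × 100 = (6.13818 − 1)/6.13818 × 100 = 83.7085%

83.71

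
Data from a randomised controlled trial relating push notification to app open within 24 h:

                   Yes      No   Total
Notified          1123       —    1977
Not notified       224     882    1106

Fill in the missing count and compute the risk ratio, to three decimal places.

2.805

The missing cell is in the exposed row: 1977 − 1123 = 854.
So a = 1123, b = 854, c = 224, d = 882.
RR = [a/(a+b)] / [c/(c+d)] = (1123/1977) / (224/1106) = 0.56803/0.20253 = 2.80466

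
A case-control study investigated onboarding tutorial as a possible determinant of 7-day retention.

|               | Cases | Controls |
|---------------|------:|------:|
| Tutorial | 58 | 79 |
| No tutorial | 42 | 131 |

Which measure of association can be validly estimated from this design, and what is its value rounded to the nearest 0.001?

Cells: a = 58, b = 79, c = 42, d = 131.
This is a case-control study: participants were sampled on outcome status, so risks in the source population cannot be estimated directly — relative risk is not valid here. The odds ratio is the appropriate measure.
OR = (a·d)/(b·c) = (58 × 131) / (79 × 42) = 7598 / 3318 = 2.28993

2.290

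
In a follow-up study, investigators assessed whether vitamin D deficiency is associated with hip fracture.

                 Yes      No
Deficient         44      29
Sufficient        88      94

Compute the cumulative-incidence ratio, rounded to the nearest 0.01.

Cells: a = 44, b = 29, c = 88, d = 94.
Risk in exposed = 44/73 = 0.60274; risk in unexposed = 88/182 = 0.48352.
RR = 0.60274 / 0.48352 = 1.24658
The risk among the exposed is 1.25 times that among the unexposed.

1.25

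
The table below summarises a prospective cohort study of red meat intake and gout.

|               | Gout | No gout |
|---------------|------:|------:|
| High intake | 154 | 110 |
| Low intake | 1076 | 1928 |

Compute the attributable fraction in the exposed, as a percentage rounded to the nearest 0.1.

Cells: a = 154, b = 110, c = 1076, d = 1928.
Risk in exposed = 154/264 = 0.58333; risk in unexposed = 1076/3004 = 0.35819.
RR = 0.58333/0.35819 = 1.62856
AR% = (RR − 1)/RR × 100 = (1.62856 − 1)/1.62856 × 100 = 38.5962%

38.6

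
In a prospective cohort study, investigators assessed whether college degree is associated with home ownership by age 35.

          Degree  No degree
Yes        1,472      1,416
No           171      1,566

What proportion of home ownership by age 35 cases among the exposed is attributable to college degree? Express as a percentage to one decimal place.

Reading the table with exposure as columns: a = 1472 (Degree, case), b = 171 (Degree, non-case), c = 1416 (No degree, case), d = 1566.
Risk in exposed = 1472/1643 = 0.89592; risk in unexposed = 1416/2982 = 0.47485.
RR = 0.89592/0.47485 = 1.88675
AR% = (RR − 1)/RR × 100 = (1.88675 − 1)/1.88675 × 100 = 46.9988%

47.0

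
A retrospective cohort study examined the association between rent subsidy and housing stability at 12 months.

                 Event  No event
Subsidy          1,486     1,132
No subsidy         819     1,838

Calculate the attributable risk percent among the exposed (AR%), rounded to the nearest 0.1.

Cells: a = 1486, b = 1132, c = 819, d = 1838.
Risk in exposed = 1486/2618 = 0.56761; risk in unexposed = 819/2657 = 0.30824.
RR = 0.56761/0.30824 = 1.84144
AR% = (RR − 1)/RR × 100 = (1.84144 − 1)/1.84144 × 100 = 45.6946%

45.7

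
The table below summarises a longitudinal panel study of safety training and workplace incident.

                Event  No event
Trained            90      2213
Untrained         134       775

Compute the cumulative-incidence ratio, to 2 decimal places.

0.27

Cells: a = 90, b = 2213, c = 134, d = 775.
Risk in exposed = 90/2303 = 0.03908; risk in unexposed = 134/909 = 0.14741.
RR = 0.03908 / 0.14741 = 0.26510
The risk is 73% lower among the exposed than among the unexposed.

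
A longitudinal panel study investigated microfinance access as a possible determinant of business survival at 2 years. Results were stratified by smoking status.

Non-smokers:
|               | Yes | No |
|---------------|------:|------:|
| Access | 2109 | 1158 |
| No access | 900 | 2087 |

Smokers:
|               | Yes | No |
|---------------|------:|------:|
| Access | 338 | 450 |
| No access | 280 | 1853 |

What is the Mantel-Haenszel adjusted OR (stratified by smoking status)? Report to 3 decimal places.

4.377

OR_MH = Σ(aᵢdᵢ/nᵢ) / Σ(bᵢcᵢ/nᵢ), where nᵢ is the stratum total.
Stratum 1 (Non-smokers): n = 6254; a·d/n = 2109·2087/6254 = 703.7869; b·c/n = 1158·900/6254 = 166.6453
Stratum 2 (Smokers): n = 2921; a·d/n = 338·1853/2921 = 214.4177; b·c/n = 450·280/2921 = 43.1359
OR_MH = (703.7869 + 214.4177) / (166.6453 + 43.1359) = 918.2045 / 209.7813 = 4.37696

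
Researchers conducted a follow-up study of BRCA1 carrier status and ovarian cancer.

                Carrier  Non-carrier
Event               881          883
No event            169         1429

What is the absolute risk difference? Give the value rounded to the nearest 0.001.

0.457

Reading the table with exposure as columns: a = 881 (Carrier, case), b = 169 (Carrier, non-case), c = 883 (Non-carrier, case), d = 1429.
Risk in exposed = 881/1050 = 0.839048; risk in unexposed = 883/2312 = 0.381920.
Risk difference = 0.839048 − 0.381920 = 0.457127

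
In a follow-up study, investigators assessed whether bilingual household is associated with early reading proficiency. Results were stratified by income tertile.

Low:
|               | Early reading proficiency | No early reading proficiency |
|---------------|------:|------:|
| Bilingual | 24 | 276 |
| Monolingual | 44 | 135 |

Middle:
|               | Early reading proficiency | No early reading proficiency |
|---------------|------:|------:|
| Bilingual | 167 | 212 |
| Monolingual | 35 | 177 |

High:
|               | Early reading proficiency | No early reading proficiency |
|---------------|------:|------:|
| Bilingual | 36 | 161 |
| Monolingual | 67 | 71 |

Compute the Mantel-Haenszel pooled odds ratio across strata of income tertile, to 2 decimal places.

0.92

OR_MH = Σ(aᵢdᵢ/nᵢ) / Σ(bᵢcᵢ/nᵢ), where nᵢ is the stratum total.
Stratum 1 (Low): n = 479; a·d/n = 24·135/479 = 6.7641; b·c/n = 276·44/479 = 25.3528
Stratum 2 (Middle): n = 591; a·d/n = 167·177/591 = 50.0152; b·c/n = 212·35/591 = 12.5550
Stratum 3 (High): n = 335; a·d/n = 36·71/335 = 7.6299; b·c/n = 161·67/335 = 32.2000
OR_MH = (6.7641 + 50.0152 + 7.6299) / (25.3528 + 12.5550 + 32.2000) = 64.4092 / 70.1078 = 0.91872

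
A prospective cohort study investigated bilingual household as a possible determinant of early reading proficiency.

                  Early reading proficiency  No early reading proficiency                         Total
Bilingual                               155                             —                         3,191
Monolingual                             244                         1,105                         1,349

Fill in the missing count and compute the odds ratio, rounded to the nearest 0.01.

The missing cell is in the exposed row: 3191 − 155 = 3036.
So a = 155, b = 3036, c = 244, d = 1105.
OR = (a·d)/(b·c) = (155 × 1105) / (3036 × 244) = 171275 / 740784 = 0.23121

0.23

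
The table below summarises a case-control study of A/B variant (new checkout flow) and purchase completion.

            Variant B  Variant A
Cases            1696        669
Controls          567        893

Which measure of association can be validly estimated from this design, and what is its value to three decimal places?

Reading the table with exposure as columns: a = 1696 (Variant B, case), b = 567 (Variant B, non-case), c = 669 (Variant A, case), d = 893.
This is a case-control study: participants were sampled on outcome status, so risks in the source population cannot be estimated directly — relative risk is not valid here. The odds ratio is the appropriate measure.
OR = (a·d)/(b·c) = (1696 × 893) / (567 × 669) = 1514528 / 379323 = 3.99271

3.993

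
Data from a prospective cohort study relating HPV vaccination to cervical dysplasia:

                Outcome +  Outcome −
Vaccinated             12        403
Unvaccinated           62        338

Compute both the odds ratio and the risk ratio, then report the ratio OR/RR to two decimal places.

0.87

Cells: a = 12, b = 403, c = 62, d = 338.
OR = (12·338)/(403·62) = 4056/24986 = 0.16233
Risk in exposed = 12/415 = 0.02892; risk in unexposed = 62/400 = 0.15500; RR = 0.18655
OR/RR = 0.16233 / 0.18655 = 0.87016
The outcome is not rare, so the OR lies further from 1 than the RR.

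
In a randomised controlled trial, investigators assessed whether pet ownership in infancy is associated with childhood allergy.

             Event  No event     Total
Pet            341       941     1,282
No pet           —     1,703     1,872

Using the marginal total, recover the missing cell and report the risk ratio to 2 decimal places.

2.95

The missing cell is in the unexposed row: 1872 − 1703 = 169.
So a = 341, b = 941, c = 169, d = 1703.
RR = [a/(a+b)] / [c/(c+d)] = (341/1282) / (169/1872) = 0.26599/0.09028 = 2.94636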